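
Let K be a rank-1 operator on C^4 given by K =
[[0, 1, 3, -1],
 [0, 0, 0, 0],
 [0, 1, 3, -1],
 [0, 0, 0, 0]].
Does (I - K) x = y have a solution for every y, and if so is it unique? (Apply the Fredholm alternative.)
(I - K) is invertible (det(I - K) = -2 ≠ 0), so for every y in C^4 the equation (I - K) x = y has a unique solution.

K has rank 1, so it is an outer product K = u v^T: every row of K is a multiple of one row vector. Reading off the entries, u = (1, 0, 1, 0) and v = (0, 1, 3, -1) (row i of K equals u_i·v^T). A rank-one matrix u v^T satisfies K u = u (v·u) and kills the (3)-dimensional subspace v^⊥, so its characteristic polynomial is lambda^3 (lambda - v·u) with v·u = tr K = 3. Hence the eigenvalues of I - K are 1 (multiplicity 3) and 1 - (3) = -2, so det(I - K) = -2. (Direct check: I - K =
[[1, -1, -3, 1],
 [0, 1, 0, 0],
 [0, -1, -2, 1],
 [0, 0, 0, 1]]
has determinant -2.) The finite-dimensional Fredholm alternative says: either (I - K) is invertible, or ker(I - K) ≠ {0} and then range(I - K) = ker((I - K)^*)^⊥, with dim ker(I - K) = dim ker((I - K)^*). Since det(I - K) ≠ 0, 1 is not an eigenvalue of K and ker(I - K) = {0}, so we are in the first case: for every y there is a unique x = (I - K)^(-1) y. Explicitly, by the Sherman–Morrison formula, (I - u v^T)^(-1) = I + u v^T/(1 - v·u), i.e. (I - K)^(-1) = I + K/(-2).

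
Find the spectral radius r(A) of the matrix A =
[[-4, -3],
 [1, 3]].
r(A) = (1 + sqrt(37))/2 ≈ 3.5414

The eigenvalues of A are the roots of its characteristic polynomial. With M = A (coefficients from the trace and determinant):
  p(λ) = det(λ I - M) = λ^2 + λ - 9.
For λ^2 + λ - 9 the discriminant is 37. It is nonnegative but not a perfect square, so the roots are real and irrational: λ = (-1 ± sqrt(37))/2 ≈ 2.5414, -3.5414.
Thus the eigenvalues (to 4 decimals) are 2.5414 (modulus 2.5414); -3.5414 (modulus 3.5414). The spectral radius is the largest modulus: r(A) = (1 + sqrt(37))/2 ≈ 3.5414. (Cross-check: r(A) ≤ ||A||_2 ≈ 5.7016; equality holds whenever A is normal, though it can also hold for some non-normal A.)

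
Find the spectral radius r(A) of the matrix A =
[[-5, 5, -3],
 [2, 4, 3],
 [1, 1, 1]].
r(A) ≈ 5.6621

The eigenvalues of A are the roots of its characteristic polynomial. With M = A (coefficients from the trace, the sum of principal 2x2 minors, and det A):
  p(λ) = det(λ I - M) = λ^3 - 31λ - 6.
No integer candidate from the rational root theorem (±divisors of 6) is a root, so the roots are irrational. The cubic discriminant is Δ = 118192 > 0, so there are three distinct real roots. p(-6) = -36 and p(-5) = 24 have opposite signs, so a root lies in (-6, -5); Newton's method refines it to λ ≈ -5.4683. p(-1) = 24 and p(0) = -6 have opposite signs, so a root lies in (-1, 0); Newton's method refines it to λ ≈ -0.1938. p(5) = -36 and p(6) = 24 have opposite signs, so a root lies in (5, 6); Newton's method refines it to λ ≈ 5.6621. Check (Vieta): the three roots sum to 0, matching tr M = 0.
Thus the eigenvalues (to 4 decimals) are -5.4683 (modulus 5.4683); -0.1938 (modulus 0.1938); 5.6621 (modulus 5.6621). The spectral radius is the largest modulus: r(A) ≈ 5.6621. (Cross-check: r(A) ≤ ||A||_2 ≈ 7.6922; equality holds whenever A is normal, though it can also hold for some non-normal A.)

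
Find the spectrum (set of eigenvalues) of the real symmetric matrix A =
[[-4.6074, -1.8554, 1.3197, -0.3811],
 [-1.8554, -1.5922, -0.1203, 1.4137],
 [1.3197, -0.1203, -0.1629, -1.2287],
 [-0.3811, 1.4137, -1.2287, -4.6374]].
sigma(A) ≈ {-6, -5, -1, 1}

A is real symmetric, so its spectrum consists of real eigenvalues. Expanding the characteristic polynomial of the displayed matrix gives
  det(λ I - A) = p(λ) = λ^4 + (11)λ^3 + (29)λ^2 + (-11)λ + (-29.9978).
Solving p(λ) = 0 yields eigenvalues ≈ -6, -5, -1, 1. (A is shown rounded to 4 decimals, so these recover the underlying integer eigenvalues to within that precision.)
Verification: the trace of A = -11 equals the sum of eigenvalues -11, and det(A) ≈ -29.9978 matches the eigenvalue product -30.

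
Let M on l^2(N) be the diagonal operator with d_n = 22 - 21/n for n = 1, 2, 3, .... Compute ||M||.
||M|| = 22

For a diagonal operator on l^2 with entries d_n, ||M|| = sup_n |d_n|. Here d_1 = 1, d_2 = 23/2, ..., and d_n = 22 - 21/n increases monotonically toward 22. All terms lie in [1, 22), so |d_n| = d_n and the supremum is the limit 22, which is not attained by any individual d_n. Hence ||M|| = 22.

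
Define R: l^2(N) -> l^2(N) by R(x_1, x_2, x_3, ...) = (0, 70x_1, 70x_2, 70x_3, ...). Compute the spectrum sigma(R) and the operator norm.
sigma(R) = closed disk {z in C : |z| ≤ 70}; ||R|| = 70

Note R = 70·U where U is the unit right shift (U x)_k = x_{k-1} (with x_0 := 0); so ||R|| = 70||U|| and sigma(R) = 70·sigma(U). ||R x||^2 = sum_{k≥1} |70x_k|^2 = 4900||x||^2, so ||R|| = 70 and sigma(R) ⊂ {|z| ≤ 70}. For any |lambda| < 70, the equation (R - lambda I) x = 0 forces x_1 = 0, then 70x_k = lambda x_{k+1} ⇒ x = 0, so R has no eigenvalues. But (R - lambda I) is not surjective for |lambda| < 70: solving (R - lambda I) x = e_1 would require x_n proportional to (lambda/70)^(-n), which is not in l^2. So every |lambda| < 70 lies in the residual spectrum. The boundary |lambda| = 70 is in the approximate point spectrum (the spectrum is closed). Hence sigma(R) is the closed disk of radius 70.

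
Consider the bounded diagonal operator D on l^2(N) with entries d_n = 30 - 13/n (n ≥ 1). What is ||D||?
||D|| = 30

For a diagonal operator on l^2 with entries d_n, ||D|| = sup_n |d_n|. Here d_1 = 17, d_2 = 47/2, ..., and d_n = 30 - 13/n increases monotonically toward 30. All terms lie in [17, 30), so |d_n| = d_n and the supremum is the limit 30, which is not attained by any individual d_n. Hence ||D|| = 30.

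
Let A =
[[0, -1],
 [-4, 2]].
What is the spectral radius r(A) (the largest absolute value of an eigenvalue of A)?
r(A) = (2 + sqrt(20))/2 ≈ 3.2361

The eigenvalues of A are the roots of its characteristic polynomial. With M = A (coefficients from the trace and determinant):
  p(λ) = det(λ I - M) = λ^2 - 2λ - 4.
For λ^2 - 2λ - 4 the discriminant is 20. It is nonnegative but not a perfect square, so the roots are real and irrational: λ = (2 ± sqrt(20))/2 ≈ 3.2361, -1.2361.
Thus the eigenvalues (to 4 decimals) are 3.2361 (modulus 3.2361); -1.2361 (modulus 1.2361). The spectral radius is the largest modulus: r(A) = (2 + sqrt(20))/2 ≈ 3.2361. (Cross-check: r(A) ≤ ||A||_2 ≈ 4.4954; equality holds whenever A is normal, though it can also hold for some non-normal A.)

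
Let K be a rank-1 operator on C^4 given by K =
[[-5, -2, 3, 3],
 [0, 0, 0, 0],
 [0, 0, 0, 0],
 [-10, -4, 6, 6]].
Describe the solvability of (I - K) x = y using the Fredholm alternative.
(I - K) is singular (det(I - K) = 0, i.e. 1 ∈ sigma(K)). (I - K) x = y is solvable iff y ⊥ ker((I - K)^*) = span{(-5, -2, 3, 3)}, i.e. iff -5y_1 - 2y_2 + 3y_3 + 3y_4 = 0. When solvable, the solutions are x = y + c·(1, 0, 0, 2), c arbitrary (ker(I - K) = span{(1, 0, 0, 2)}, dimension 1).

K has rank 1, so it is an outer product K = u v^T: every row of K is a multiple of one row vector. Reading off the entries, u = (1, 0, 0, 2) and v = (-5, -2, 3, 3) (row i of K equals u_i·v^T). A rank-one matrix u v^T satisfies K u = u (v·u) and kills the (3)-dimensional subspace v^⊥, so its characteristic polynomial is lambda^3 (lambda - v·u) with v·u = tr K = 1. Hence the eigenvalues of I - K are 1 (multiplicity 3) and 1 - (1) = 0, so det(I - K) = 0. (Direct check: I - K =
[[6, 2, -3, -3],
 [0, 1, 0, 0],
 [0, 0, 1, 0],
 [10, 4, -6, -5]]
has determinant 0.) So 1 is an eigenvalue of K and (I - K) is not invertible. The finite-dimensional Fredholm alternative says: either (I - K) is invertible, or ker(I - K) ≠ {0} and then range(I - K) = ker((I - K)^*)^⊥, with dim ker(I - K) = dim ker((I - K)^*). We are in the second case, so we need both kernels. Kernel of I - K: (I - K) u = u - u (v·u) = u - u = 0, so ker(I - K) = span{u} = span{(1, 0, 0, 2)} (it is exactly 1-dimensional because rank(I - K) = 3). Kernel of the adjoint: K is real, so (I - K)^* = I - K^T = I - v u^T, and (I - v u^T) v = v - v (u·v) = 0; hence ker((I - K)^*) = span{v} = span{(-5, -2, 3, 3)}. Therefore (I - K) x = y is solvable iff <y, v> = 0, i.e. iff -5y_1 - 2y_2 + 3y_3 + 3y_4 = 0. When this holds, K y = u (v·y) = 0, so (I - K) y = y and x = y is a particular solution; the full solution set is the line x = y + c·u = y + c·(1, 0, 0, 2), c ∈ C.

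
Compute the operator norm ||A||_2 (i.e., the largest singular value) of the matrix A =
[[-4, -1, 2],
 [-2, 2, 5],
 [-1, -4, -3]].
||A||_2 ≈ 7.3944 (= sqrt(largest eigenvalue of A^T A))

||A||_2 = sigma_max(A) = sqrt(lambda_max(A^T A)). Form the symmetric matrix M = A^T A =
[[21, 4, -15],
 [4, 21, 20],
 [-15, 20, 38]].
Its characteristic polynomial (trace, sum of principal 2x2 minors, determinant of M give the coefficients) is
  p(λ) = det(λ I - M) = λ^3 - 80λ^2 + 1396λ - 625.
No integer candidate from the rational root theorem (±divisors of 625) is a root, so the roots are irrational. The cubic discriminant is Δ = 1556086981 > 0, so there are three distinct real roots. p(0) = -625 and p(1) = 692 have opposite signs, so a root lies in (0, 1); Newton's method refines it to λ ≈ 0.4598. p(24) = 623 and p(25) = -100 have opposite signs, so a root lies in (24, 25); Newton's method refines it to λ ≈ 24.8627. p(54) = -1057 and p(55) = 530 have opposite signs, so a root lies in (54, 55); Newton's method refines it to λ ≈ 54.6776. Check (Vieta): the three roots sum to 80, matching tr M = 80.
So the eigenvalues of A^T A are ≈ 0.4598, 24.8627, 54.6776 (all ≥ 0, as they must be for A^T A). The largest is λ_max ≈ 54.6776, hence ||A||_2 = sqrt(λ_max) ≈ 7.3944.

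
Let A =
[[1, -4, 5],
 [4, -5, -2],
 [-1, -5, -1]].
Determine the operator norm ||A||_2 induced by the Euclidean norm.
||A||_2 ≈ 8.5438 (= sqrt(largest eigenvalue of A^T A))

||A||_2 = sigma_max(A) = sqrt(lambda_max(A^T A)). Form the symmetric matrix M = A^T A =
[[18, -19, -2],
 [-19, 66, -5],
 [-2, -5, 30]].
Its characteristic polynomial (trace, sum of principal 2x2 minors, determinant of M give the coefficients) is
  p(λ) = det(λ I - M) = λ^3 - 114λ^2 + 3318λ - 23716.
No integer candidate from the rational root theorem (±divisors of 23716) is a root, so the roots are irrational. The cubic discriminant is Δ = 2701417824 > 0, so there are three distinct real roots. p(10) = -936 and p(11) = 319 have opposite signs, so a root lies in (10, 11); Newton's method refines it to λ ≈ 10.733. p(30) = 224 and p(31) = -621 have opposite signs, so a root lies in (30, 31); Newton's method refines it to λ ≈ 30.2704. p(72) = -2548 and p(73) = 9 have opposite signs, so a root lies in (72, 73); Newton's method refines it to λ ≈ 72.9966. Check (Vieta): the three roots sum to 114, matching tr M = 114.
So the eigenvalues of A^T A are ≈ 10.733, 30.2704, 72.9966 (all ≥ 0, as they must be for A^T A). The largest is λ_max ≈ 72.9966, hence ||A||_2 = sqrt(λ_max) ≈ 8.5438.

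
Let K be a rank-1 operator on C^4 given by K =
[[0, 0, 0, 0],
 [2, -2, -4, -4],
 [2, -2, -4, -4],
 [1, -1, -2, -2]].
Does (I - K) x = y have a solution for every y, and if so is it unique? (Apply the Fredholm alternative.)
(I - K) is invertible (det(I - K) = 9 ≠ 0), so for every y in C^4 the equation (I - K) x = y has a unique solution.

K has rank 1, so it is an outer product K = u v^T: every row of K is a multiple of one row vector. Reading off the entries, u = (0, 2, 2, 1) and v = (1, -1, -2, -2) (row i of K equals u_i·v^T). A rank-one matrix u v^T satisfies K u = u (v·u) and kills the (3)-dimensional subspace v^⊥, so its characteristic polynomial is lambda^3 (lambda - v·u) with v·u = tr K = -8. Hence the eigenvalues of I - K are 1 (multiplicity 3) and 1 - (-8) = 9, so det(I - K) = 9. (Direct check: I - K =
[[1, 0, 0, 0],
 [-2, 3, 4, 4],
 [-2, 2, 5, 4],
 [-1, 1, 2, 3]]
has determinant 9.) The finite-dimensional Fredholm alternative says: either (I - K) is invertible, or ker(I - K) ≠ {0} and then range(I - K) = ker((I - K)^*)^⊥, with dim ker(I - K) = dim ker((I - K)^*). Since det(I - K) ≠ 0, 1 is not an eigenvalue of K and ker(I - K) = {0}, so we are in the first case: for every y there is a unique x = (I - K)^(-1) y. Explicitly, by the Sherman–Morrison formula, (I - u v^T)^(-1) = I + u v^T/(1 - v·u), i.e. (I - K)^(-1) = I + K/(9).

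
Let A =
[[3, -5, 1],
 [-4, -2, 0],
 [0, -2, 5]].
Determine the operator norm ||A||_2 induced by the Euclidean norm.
||A||_2 ≈ 6.8799 (= sqrt(largest eigenvalue of A^T A))

||A||_2 = sigma_max(A) = sqrt(lambda_max(A^T A)). Form the symmetric matrix M = A^T A =
[[25, -7, 3],
 [-7, 33, -15],
 [3, -15, 26]].
Its characteristic polynomial (trace, sum of principal 2x2 minors, determinant of M give the coefficients) is
  p(λ) = det(λ I - M) = λ^3 - 84λ^2 + 2050λ - 14884.
No integer candidate from the rational root theorem (±divisors of 14884) is a root, so the roots are irrational. The cubic discriminant is Δ = 58157744 > 0, so there are three distinct real roots. p(13) = -233 and p(14) = 96 have opposite signs, so a root lies in (13, 14); Newton's method refines it to λ ≈ 13.6795. p(22) = 208 and p(23) = -3 have opposite signs, so a root lies in (22, 23); Newton's method refines it to λ ≈ 22.9868. p(47) = -267 and p(48) = 572 have opposite signs, so a root lies in (47, 48); Newton's method refines it to λ ≈ 47.3337. Check (Vieta): the three roots sum to 84, matching tr M = 84.
So the eigenvalues of A^T A are ≈ 13.6795, 22.9868, 47.3337 (all ≥ 0, as they must be for A^T A). The largest is λ_max ≈ 47.3337, hence ||A||_2 = sqrt(λ_max) ≈ 6.8799.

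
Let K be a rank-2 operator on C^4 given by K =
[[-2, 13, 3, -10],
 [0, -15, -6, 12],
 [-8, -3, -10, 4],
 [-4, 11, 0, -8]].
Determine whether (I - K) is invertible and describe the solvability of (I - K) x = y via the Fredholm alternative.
(I - K) is invertible (det(I - K) = 286 ≠ 0), so for every y in C^4 the equation (I - K) x = y has a unique solution.

K has rank 2 and factors as K = U V^T = u1 v1^T + u2 v2^T with u1 = (2, -3, -3, 1), v1 = (2, 2, 3, -2), u2 = (3, -3, 1, 3), v2 = (-2, 3, -1, -2) (multiplying out reproduces the displayed K). The nonzero eigenvalues of U V^T coincide with those of the 2 x 2 matrix G = V^T U = [[v1·u1, v1·u2], [v2·u1, v2·u2]] = [[-13, -3], [-12, -22]], and by the Sylvester determinant identity det(I_4 - U V^T) = det(I_2 - V^T U) = det([[14, 3], [12, 23]]) = (14)(23) - (3)(12) = 286. (Direct check: I - K =
[[3, -13, -3, 10],
 [0, 16, 6, -12],
 [8, 3, 11, -4],
 [4, -11, 0, 9]]
has determinant 286.) The finite-dimensional Fredholm alternative says: either (I - K) is invertible, or ker(I - K) ≠ {0} and then range(I - K) = ker((I - K)^*)^⊥, with dim ker(I - K) = dim ker((I - K)^*). Since det(I - K) ≠ 0, 1 is not an eigenvalue of K and ker(I - K) = {0}, so we are in the first case: for every y there is a unique x = (I - K)^(-1) y. (Explicitly, by the Woodbury identity, (I - U V^T)^(-1) = I + U (I_2 - G)^(-1) V^T.)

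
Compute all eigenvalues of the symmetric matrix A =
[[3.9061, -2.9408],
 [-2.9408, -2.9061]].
sigma(A) ≈ {-4, 5}

A is real symmetric, so its spectrum consists of real eigenvalues. Expanding the characteristic polynomial of the displayed matrix gives
  det(λ I - A) = p(λ) = λ^2 + (-1)λ + (-20).
Solving p(λ) = 0 yields eigenvalues ≈ -4, 5. (A is shown rounded to 4 decimals, so these recover the underlying integer eigenvalues to within that precision.)
Verification: the trace of A = 1 equals the sum of eigenvalues 1, and det(A) ≈ -19.9998 matches the eigenvalue product -20.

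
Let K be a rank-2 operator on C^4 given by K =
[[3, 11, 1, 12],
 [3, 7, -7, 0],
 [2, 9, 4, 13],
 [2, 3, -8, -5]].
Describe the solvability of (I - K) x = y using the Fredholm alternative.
(I - K) is invertible (det(I - K) = 91 ≠ 0), so for every y in C^4 the equation (I - K) x = y has a unique solution.

K has rank 2 and factors as K = U V^T = u1 v1^T + u2 v2^T with u1 = (2, -2, 3, -3), v1 = (0, 1, 2, 3), u2 = (3, 3, 2, 2), v2 = (1, 3, -1, 2) (multiplying out reproduces the displayed K). The nonzero eigenvalues of U V^T coincide with those of the 2 x 2 matrix G = V^T U = [[v1·u1, v1·u2], [v2·u1, v2·u2]] = [[-5, 13], [-13, 14]], and by the Sylvester determinant identity det(I_4 - U V^T) = det(I_2 - V^T U) = det([[6, -13], [13, -13]]) = (6)(-13) - (-13)(13) = 91. (Direct check: I - K =
[[-2, -11, -1, -12],
 [-3, -6, 7, 0],
 [-2, -9, -3, -13],
 [-2, -3, 8, 6]]
has determinant 91.) The finite-dimensional Fredholm alternative says: either (I - K) is invertible, or ker(I - K) ≠ {0} and then range(I - K) = ker((I - K)^*)^⊥, with dim ker(I - K) = dim ker((I - K)^*). Since det(I - K) ≠ 0, 1 is not an eigenvalue of K and ker(I - K) = {0}, so we are in the first case: for every y there is a unique x = (I - K)^(-1) y. (Explicitly, by the Woodbury identity, (I - U V^T)^(-1) = I + U (I_2 - G)^(-1) V^T.)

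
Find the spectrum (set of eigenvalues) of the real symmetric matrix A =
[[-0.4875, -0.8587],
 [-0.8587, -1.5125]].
sigma(A) ≈ {-2, 0}

A is real symmetric, so its spectrum consists of real eigenvalues. Expanding the characteristic polynomial of the displayed matrix gives
  det(λ I - A) = p(λ) = λ^2 + (2)λ + (0).
Solving p(λ) = 0 yields eigenvalues ≈ -2, 0. (A is shown rounded to 4 decimals, so these recover the underlying integer eigenvalues to within that precision.)
Verification: the trace of A = -2 equals the sum of eigenvalues -2, and det(A) ≈ -0.0000 matches the eigenvalue product 0.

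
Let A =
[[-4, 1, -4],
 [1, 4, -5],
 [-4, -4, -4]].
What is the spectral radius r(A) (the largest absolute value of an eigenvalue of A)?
r(A) ≈ 8.5554

The eigenvalues of A are the roots of its characteristic polynomial. With M = A (coefficients from the trace, the sum of principal 2x2 minors, and det A):
  p(λ) = det(λ I - M) = λ^3 + 4λ^2 - 53λ - 120.
No integer candidate from the rational root theorem (±divisors of 120) is a root, so the roots are irrational. The cubic discriminant is Δ = 740292 > 0, so there are three distinct real roots. p(-9) = -48 and p(-8) = 48 have opposite signs, so a root lies in (-9, -8); Newton's method refines it to λ ≈ -8.5554. p(-3) = 48 and p(-2) = -6 have opposite signs, so a root lies in (-3, -2); Newton's method refines it to λ ≈ -2.1057. p(6) = -78 and p(7) = 48 have opposite signs, so a root lies in (6, 7); Newton's method refines it to λ ≈ 6.6611. Check (Vieta): the three roots sum to -4, matching tr M = -4.
Thus the eigenvalues (to 4 decimals) are -8.5554 (modulus 8.5554); -2.1057 (modulus 2.1057); 6.6611 (modulus 6.6611). The spectral radius is the largest modulus: r(A) ≈ 8.5554. (Cross-check: r(A) ≤ ||A||_2 ≈ 8.6405; equality holds whenever A is normal, though it can also hold for some non-normal A.)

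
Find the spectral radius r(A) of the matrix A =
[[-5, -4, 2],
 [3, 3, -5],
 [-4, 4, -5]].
r(A) ≈ 4.9415

The eigenvalues of A are the roots of its characteristic polynomial. With M = A (coefficients from the trace, the sum of principal 2x2 minors, and det A):
  p(λ) = det(λ I - M) = λ^3 + 7λ^2 + 35λ + 117.
No integer candidate from the rational root theorem (±divisors of 117) is a root, so the roots are irrational. The cubic discriminant is Δ = -125632 < 0, so there is one real root and a complex-conjugate pair. p(-5) = -8 and p(-4) = 25 have opposite signs, so a root lies in (-5, -4); Newton's method refines it to λ ≈ -4.7915. Dividing out (λ - (-4.7915)) leaves approximately λ^2 + 2.2085λ + 24.4181. For λ^2 + 2.2085λ + 24.4181 the discriminant is -92.7949. It is negative, so the remaining roots are the complex-conjugate pair λ ≈ -1.1042 ± 4.8165i. Their product equals the constant term, so |λ|^2 ≈ 24.4181 and |λ| ≈ 4.9415.
Thus the eigenvalues (to 4 decimals) are -4.7915 (modulus 4.7915); -1.1042 ± 4.8165i (modulus 4.9415). The spectral radius is the largest modulus: r(A) ≈ 4.9415. (Cross-check: r(A) ≤ ||A||_2 ≈ 9.7167; equality holds whenever A is normal, though it can also hold for some non-normal A.)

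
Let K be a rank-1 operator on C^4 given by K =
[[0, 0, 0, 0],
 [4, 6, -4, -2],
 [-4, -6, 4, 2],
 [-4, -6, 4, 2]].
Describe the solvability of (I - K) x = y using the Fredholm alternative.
(I - K) is invertible (det(I - K) = -11 ≠ 0), so for every y in C^4 the equation (I - K) x = y has a unique solution.

K has rank 1, so it is an outer product K = u v^T: every row of K is a multiple of one row vector. Reading off the entries, u = (0, -2, 2, 2) and v = (-2, -3, 2, 1) (row i of K equals u_i·v^T). A rank-one matrix u v^T satisfies K u = u (v·u) and kills the (3)-dimensional subspace v^⊥, so its characteristic polynomial is lambda^3 (lambda - v·u) with v·u = tr K = 12. Hence the eigenvalues of I - K are 1 (multiplicity 3) and 1 - (12) = -11, so det(I - K) = -11. (Direct check: I - K =
[[1, 0, 0, 0],
 [-4, -5, 4, 2],
 [4, 6, -3, -2],
 [4, 6, -4, -1]]
has determinant -11.) The finite-dimensional Fredholm alternative says: either (I - K) is invertible, or ker(I - K) ≠ {0} and then range(I - K) = ker((I - K)^*)^⊥, with dim ker(I - K) = dim ker((I - K)^*). Since det(I - K) ≠ 0, 1 is not an eigenvalue of K and ker(I - K) = {0}, so we are in the first case: for every y there is a unique x = (I - K)^(-1) y. Explicitly, by the Sherman–Morrison formula, (I - u v^T)^(-1) = I + u v^T/(1 - v·u), i.e. (I - K)^(-1) = I + K/(-11).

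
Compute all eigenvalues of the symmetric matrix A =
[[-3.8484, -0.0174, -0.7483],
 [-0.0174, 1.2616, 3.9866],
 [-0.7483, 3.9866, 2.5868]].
sigma(A) ≈ {-4, -2, 6}

A is real symmetric, so its spectrum consists of real eigenvalues. Expanding the characteristic polynomial of the displayed matrix gives
  det(λ I - A) = p(λ) = λ^3 + (0)λ^2 + (-28)λ + (-48).
Solving p(λ) = 0 yields eigenvalues ≈ -4, -2, 6. (A is shown rounded to 4 decimals, so these recover the underlying integer eigenvalues to within that precision.)
Verification: the trace of A = 0 equals the sum of eigenvalues 0, and det(A) ≈ 47.9999 matches the eigenvalue product 48.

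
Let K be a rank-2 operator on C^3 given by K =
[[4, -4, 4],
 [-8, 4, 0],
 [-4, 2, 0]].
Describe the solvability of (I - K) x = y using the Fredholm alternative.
(I - K) is invertible (det(I - K) = -7 ≠ 0), so for every y in C^3 the equation (I - K) x = y has a unique solution.

K has rank 2 and factors as K = U V^T = u1 v1^T + u2 v2^T with u1 = (-2, 2, 1), v1 = (-2, 2, -2), u2 = (0, 2, 1), v2 = (-2, 0, 2) (multiplying out reproduces the displayed K). The nonzero eigenvalues of U V^T coincide with those of the 2 x 2 matrix G = V^T U = [[v1·u1, v1·u2], [v2·u1, v2·u2]] = [[6, 2], [6, 2]], and by the Sylvester determinant identity det(I_3 - U V^T) = det(I_2 - V^T U) = det([[-5, -2], [-6, -1]]) = (-5)(-1) - (-2)(-6) = -7. (Direct check: I - K =
[[-3, 4, -4],
 [8, -3, 0],
 [4, -2, 1]]
has determinant -7.) The finite-dimensional Fredholm alternative says: either (I - K) is invertible, or ker(I - K) ≠ {0} and then range(I - K) = ker((I - K)^*)^⊥, with dim ker(I - K) = dim ker((I - K)^*). Since det(I - K) ≠ 0, 1 is not an eigenvalue of K and ker(I - K) = {0}, so we are in the first case: for every y there is a unique x = (I - K)^(-1) y. (Explicitly, by the Woodbury identity, (I - U V^T)^(-1) = I + U (I_2 - G)^(-1) V^T.)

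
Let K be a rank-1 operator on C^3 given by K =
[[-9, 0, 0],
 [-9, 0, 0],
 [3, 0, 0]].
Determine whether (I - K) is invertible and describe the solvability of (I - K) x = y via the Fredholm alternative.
(I - K) is invertible (det(I - K) = 10 ≠ 0), so for every y in C^3 the equation (I - K) x = y has a unique solution.

K has rank 1, so it is an outer product K = u v^T: every row of K is a multiple of one row vector. Reading off the entries, u = (3, 3, -1) and v = (-3, 0, 0) (row i of K equals u_i·v^T). A rank-one matrix u v^T satisfies K u = u (v·u) and kills the (2)-dimensional subspace v^⊥, so its characteristic polynomial is lambda^2 (lambda - v·u) with v·u = tr K = -9. Hence the eigenvalues of I - K are 1 (multiplicity 2) and 1 - (-9) = 10, so det(I - K) = 10. (Direct check: I - K =
[[10, 0, 0],
 [9, 1, 0],
 [-3, 0, 1]]
has determinant 10.) The finite-dimensional Fredholm alternative says: either (I - K) is invertible, or ker(I - K) ≠ {0} and then range(I - K) = ker((I - K)^*)^⊥, with dim ker(I - K) = dim ker((I - K)^*). Since det(I - K) ≠ 0, 1 is not an eigenvalue of K and ker(I - K) = {0}, so we are in the first case: for every y there is a unique x = (I - K)^(-1) y. Explicitly, by the Sherman–Morrison formula, (I - u v^T)^(-1) = I + u v^T/(1 - v·u), i.e. (I - K)^(-1) = I + K/(10).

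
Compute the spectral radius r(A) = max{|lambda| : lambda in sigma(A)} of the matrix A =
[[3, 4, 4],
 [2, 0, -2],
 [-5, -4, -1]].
r(A) ≈ 2.3949

The eigenvalues of A are the roots of its characteristic polynomial. With M = A (coefficients from the trace, the sum of principal 2x2 minors, and det A):
  p(λ) = det(λ I - M) = λ^3 - 2λ^2 + λ + 8.
No integer candidate from the rational root theorem (±divisors of 8) is a root, so the roots are irrational. The cubic discriminant is Δ = -1760 < 0, so there is one real root and a complex-conjugate pair. p(-2) = -10 and p(-1) = 4 have opposite signs, so a root lies in (-2, -1); Newton's method refines it to λ ≈ -1.3949. Dividing out (λ - (-1.3949)) leaves approximately λ^2 - 3.3949λ + 5.7353. For λ^2 - 3.3949λ + 5.7353 the discriminant is -11.4163. It is negative, so the remaining roots are the complex-conjugate pair λ ≈ 1.6974 ± 1.6894i. Their product equals the constant term, so |λ|^2 ≈ 5.7353 and |λ| ≈ 2.3949.
Thus the eigenvalues (to 4 decimals) are -1.3949 (modulus 1.3949); 1.6974 ± 1.6894i (modulus 2.3949). The spectral radius is the largest modulus: r(A) ≈ 2.3949. (Cross-check: r(A) ≤ ||A||_2 ≈ 8.7621; equality holds whenever A is normal, though it can also hold for some non-normal A.)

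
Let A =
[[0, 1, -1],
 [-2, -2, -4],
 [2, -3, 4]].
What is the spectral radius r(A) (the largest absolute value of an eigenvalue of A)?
r(A) ≈ 4.8659

The eigenvalues of A are the roots of its characteristic polynomial. With M = A (coefficients from the trace, the sum of principal 2x2 minors, and det A):
  p(λ) = det(λ I - M) = λ^3 - 2λ^2 - 16λ + 10.
No integer candidate from the rational root theorem (±divisors of 10) is a root, so the roots are irrational. The cubic discriminant is Δ = 20788 > 0, so there are three distinct real roots. p(-4) = -22 and p(-3) = 13 have opposite signs, so a root lies in (-4, -3); Newton's method refines it to λ ≈ -3.4599. p(0) = 10 and p(1) = -7 have opposite signs, so a root lies in (0, 1); Newton's method refines it to λ ≈ 0.594. p(4) = -22 and p(5) = 5 have opposite signs, so a root lies in (4, 5); Newton's method refines it to λ ≈ 4.8659. Check (Vieta): the three roots sum to 2, matching tr M = 2.
Thus the eigenvalues (to 4 decimals) are -3.4599 (modulus 3.4599); 0.594 (modulus 0.594); 4.8659 (modulus 4.8659). The spectral radius is the largest modulus: r(A) ≈ 4.8659. (Cross-check: r(A) ≤ ||A||_2 ≈ 6.4684; equality holds whenever A is normal, though it can also hold for some non-normal A.)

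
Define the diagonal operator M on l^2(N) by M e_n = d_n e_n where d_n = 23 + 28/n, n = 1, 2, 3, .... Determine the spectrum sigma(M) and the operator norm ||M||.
sigma(M) = {23 + 28/n : n ≥ 1} ∪ {23}; ||M|| = 51

A bounded diagonal operator on l^2 with diagonal entries d_n has spectrum equal to the closure of {d_n : n ≥ 1}: every d_n is an eigenvalue (with eigenvector e_n), so {d_n} ⊂ sigma(M); the spectrum is closed, so its closure is too; and for lambda not in the closure, (M - lambda I) has bounded inverse (the diagonal entries 1/(d_n - lambda) are bounded). For our sequence d_n = 23 + 28/n, n = 1, 2, 3, ...:
  - {d_n} = {23 + 28/n : n ≥ 1}; the only limit point is 23
  - closure = {23 + 28/n : n ≥ 1} ∪ {23}
For the norm: a diagonal operator has ||M|| = sup_n |d_n|. Here d_n = 23 + 28/n is positive and decreasing, so sup_n |d_n| = d_1 = 23 + 28 = 51. So ||M|| = 51.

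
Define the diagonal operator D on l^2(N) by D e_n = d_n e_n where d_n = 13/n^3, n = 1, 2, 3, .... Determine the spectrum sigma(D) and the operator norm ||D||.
sigma(D) = {13/n^3 : n ≥ 1} ∪ {0}; ||D|| = 13

A bounded diagonal operator on l^2 with diagonal entries d_n has spectrum equal to the closure of {d_n : n ≥ 1}: every d_n is an eigenvalue (with eigenvector e_n), so {d_n} ⊂ sigma(D); the spectrum is closed, so its closure is too; and for lambda not in the closure, (D - lambda I) has bounded inverse (the diagonal entries 1/(d_n - lambda) are bounded). For our sequence d_n = 13/n^3, n = 1, 2, 3, ...:
  - {d_n} = {13/n^3 : n ≥ 1}; the only limit point is 0
  - closure = {13/n^3 : n ≥ 1} ∪ {0}
For the norm: a diagonal operator has ||D|| = sup_n |d_n|. Here d_n = 13/n^3 is positive and decreasing, so sup_n |d_n| = d_1 = 13. So ||D|| = 13.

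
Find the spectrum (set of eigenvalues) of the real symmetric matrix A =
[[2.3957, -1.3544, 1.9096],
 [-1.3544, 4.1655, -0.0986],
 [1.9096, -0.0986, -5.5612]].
sigma(A) ≈ {-6, 2, 5}

A is real symmetric, so its spectrum consists of real eigenvalues. Expanding the characteristic polynomial of the displayed matrix gives
  det(λ I - A) = p(λ) = λ^3 + (-1)λ^2 + (-32)λ + (59.9984).
Solving p(λ) = 0 yields eigenvalues ≈ -6, 2, 5. (A is shown rounded to 4 decimals, so these recover the underlying integer eigenvalues to within that precision.)
Verification: the trace of A = 1 equals the sum of eigenvalues 1, and det(A) ≈ -59.9984 matches the eigenvalue product -60.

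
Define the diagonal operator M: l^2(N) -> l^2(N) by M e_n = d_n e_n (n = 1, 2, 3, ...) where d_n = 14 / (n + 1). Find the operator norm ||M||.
||M|| = 7 (attained at n = 1)

For M diagonal, ||M|| = sup_n |d_n| = sup_n 14/(n + 1). This is positive and strictly decreasing in n, so the supremum is attained at n = 1: d_1 = 14/(1 + 1) = 7. Hence ||M|| = 7.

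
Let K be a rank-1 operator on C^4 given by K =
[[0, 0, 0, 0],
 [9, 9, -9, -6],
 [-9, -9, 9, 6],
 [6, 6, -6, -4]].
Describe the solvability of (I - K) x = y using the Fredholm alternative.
(I - K) is invertible (det(I - K) = -13 ≠ 0), so for every y in C^4 the equation (I - K) x = y has a unique solution.

K has rank 1, so it is an outer product K = u v^T: every row of K is a multiple of one row vector. Reading off the entries, u = (0, 3, -3, 2) and v = (3, 3, -3, -2) (row i of K equals u_i·v^T). A rank-one matrix u v^T satisfies K u = u (v·u) and kills the (3)-dimensional subspace v^⊥, so its characteristic polynomial is lambda^3 (lambda - v·u) with v·u = tr K = 14. Hence the eigenvalues of I - K are 1 (multiplicity 3) and 1 - (14) = -13, so det(I - K) = -13. (Direct check: I - K =
[[1, 0, 0, 0],
 [-9, -8, 9, 6],
 [9, 9, -8, -6],
 [-6, -6, 6, 5]]
has determinant -13.) The finite-dimensional Fredholm alternative says: either (I - K) is invertible, or ker(I - K) ≠ {0} and then range(I - K) = ker((I - K)^*)^⊥, with dim ker(I - K) = dim ker((I - K)^*). Since det(I - K) ≠ 0, 1 is not an eigenvalue of K and ker(I - K) = {0}, so we are in the first case: for every y there is a unique x = (I - K)^(-1) y. Explicitly, by the Sherman–Morrison formula, (I - u v^T)^(-1) = I + u v^T/(1 - v·u), i.e. (I - K)^(-1) = I + K/(-13).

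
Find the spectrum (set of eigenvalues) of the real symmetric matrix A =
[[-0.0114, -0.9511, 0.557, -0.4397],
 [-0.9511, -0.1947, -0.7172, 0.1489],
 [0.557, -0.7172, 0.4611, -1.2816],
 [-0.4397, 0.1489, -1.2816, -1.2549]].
sigma(A) ≈ {-2, -1, 0, 2}

A is real symmetric, so its spectrum consists of real eigenvalues. Expanding the characteristic polynomial of the displayed matrix gives
  det(λ I - A) = p(λ) = λ^4 + (1)λ^3 + (-4)λ^2 + (-4)λ + (0).
Solving p(λ) = 0 yields eigenvalues ≈ -2, -1, 0, 2. (A is shown rounded to 4 decimals, so these recover the underlying integer eigenvalues to within that precision.)
Verification: the trace of A = -1 equals the sum of eigenvalues -1, and det(A) ≈ 0.0001 matches the eigenvalue product 0.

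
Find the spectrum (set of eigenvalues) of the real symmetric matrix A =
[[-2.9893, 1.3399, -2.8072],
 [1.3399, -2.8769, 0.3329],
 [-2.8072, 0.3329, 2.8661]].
sigma(A) ≈ {-5, -2, 4}

A is real symmetric, so its spectrum consists of real eigenvalues. Expanding the characteristic polynomial of the displayed matrix gives
  det(λ I - A) = p(λ) = λ^3 + (3)λ^2 + (-18)λ + (-40).
Solving p(λ) = 0 yields eigenvalues ≈ -5, -2, 4. (A is shown rounded to 4 decimals, so these recover the underlying integer eigenvalues to within that precision.)
Verification: the trace of A = -3 equals the sum of eigenvalues -3, and det(A) ≈ 40.0006 matches the eigenvalue product 40.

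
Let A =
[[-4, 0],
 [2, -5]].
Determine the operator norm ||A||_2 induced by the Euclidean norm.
||A||_2 = sqrt((45 + sqrt(425))/2) ≈ 5.7278 (= sqrt(largest eigenvalue of A^T A))

||A||_2 = sigma_max(A) = sqrt(lambda_max(A^T A)). Form the symmetric matrix M = A^T A =
[[20, -10],
 [-10, 25]].
Its characteristic polynomial (trace, determinant of M give the coefficients) is
  p(λ) = det(λ I - M) = λ^2 - 45λ + 400.
For λ^2 - 45λ + 400 the discriminant is 425. It is nonnegative but not a perfect square, so the roots are real and irrational: λ = (45 ± sqrt(425))/2 ≈ 32.8078, 12.1922.
So the eigenvalues of A^T A are ≈ 12.1922, 32.8078 (all ≥ 0, as they must be for A^T A). The largest is λ_max = (45 + sqrt(425))/2 ≈ 32.8078, hence ||A||_2 = sqrt(λ_max) = sqrt((45 + sqrt(425))/2) ≈ 5.7278.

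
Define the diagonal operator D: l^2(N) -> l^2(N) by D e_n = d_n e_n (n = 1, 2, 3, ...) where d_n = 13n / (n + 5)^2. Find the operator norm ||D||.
||D|| = 13/20 (attained at n = 5)

For D diagonal, ||D|| = sup_n |d_n|. Treat f(x) = 13x / (x + 5)^2 for real x > 0. By the quotient rule, f'(x) = 13(5 - x)/(x + 5)^3, which is positive for x < 5 and negative for x > 5. So f has a unique maximum at x = 5, and since 5 is a positive integer, the supremum over n ≥ 1 is attained at n = 5: d_5 = 13·5/(5 + 5)^2 = 13·5/100 = 13/20. Hence ||D|| = 13/20.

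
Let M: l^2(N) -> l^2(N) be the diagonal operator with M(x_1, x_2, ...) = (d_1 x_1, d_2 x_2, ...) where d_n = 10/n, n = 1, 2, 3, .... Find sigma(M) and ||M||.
sigma(M) = {10/n : n ≥ 1} ∪ {0}; ||M|| = 10

A bounded diagonal operator on l^2 with diagonal entries d_n has spectrum equal to the closure of {d_n : n ≥ 1}: every d_n is an eigenvalue (with eigenvector e_n), so {d_n} ⊂ sigma(M); the spectrum is closed, so its closure is too; and for lambda not in the closure, (M - lambda I) has bounded inverse (the diagonal entries 1/(d_n - lambda) are bounded). For our sequence d_n = 10/n, n = 1, 2, 3, ...:
  - {d_n} = {10/n : n ≥ 1}; the only limit point is 0
  - closure = {10/n : n ≥ 1} ∪ {0}
For the norm: a diagonal operator has ||M|| = sup_n |d_n|. Here d_n = 10/n is positive and decreasing, so sup_n |d_n| = d_1 = 10. So ||M|| = 10.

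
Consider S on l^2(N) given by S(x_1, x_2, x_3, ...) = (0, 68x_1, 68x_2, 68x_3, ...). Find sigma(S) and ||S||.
sigma(S) = closed disk {z in C : |z| ≤ 68}; ||S|| = 68

Note S = 68·U where U is the unit right shift (U x)_k = x_{k-1} (with x_0 := 0); so ||S|| = 68||U|| and sigma(S) = 68·sigma(U). ||S x||^2 = sum_{k≥1} |68x_k|^2 = 4624||x||^2, so ||S|| = 68 and sigma(S) ⊂ {|z| ≤ 68}. For any |lambda| < 68, the equation (S - lambda I) x = 0 forces x_1 = 0, then 68x_k = lambda x_{k+1} ⇒ x = 0, so S has no eigenvalues. But (S - lambda I) is not surjective for |lambda| < 68: solving (S - lambda I) x = e_1 would require x_n proportional to (lambda/68)^(-n), which is not in l^2. So every |lambda| < 68 lies in the residual spectrum. The boundary |lambda| = 68 is in the approximate point spectrum (the spectrum is closed). Hence sigma(S) is the closed disk of radius 68.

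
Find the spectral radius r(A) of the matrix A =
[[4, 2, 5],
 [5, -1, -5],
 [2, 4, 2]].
r(A) ≈ 7.3538

The eigenvalues of A are the roots of its characteristic polynomial. With M = A (coefficients from the trace, the sum of principal 2x2 minors, and det A):
  p(λ) = det(λ I - M) = λ^3 - 5λ^2 + 2λ - 142.
No integer candidate from the rational root theorem (±divisors of 142) is a root, so the roots are irrational. The cubic discriminant is Δ = -589800 < 0, so there is one real root and a complex-conjugate pair. p(7) = -30 and p(8) = 66 have opposite signs, so a root lies in (7, 8); Newton's method refines it to λ ≈ 7.3538. Dividing out (λ - (7.3538)) leaves approximately λ^2 + 2.3538λ + 19.3097. For λ^2 + 2.3538λ + 19.3097 the discriminant is -71.6981. It is negative, so the remaining roots are the complex-conjugate pair λ ≈ -1.1769 ± 4.2337i. Their product equals the constant term, so |λ|^2 ≈ 19.3097 and |λ| ≈ 4.3943.
Thus the eigenvalues (to 4 decimals) are 7.3538 (modulus 7.3538); -1.1769 ± 4.2337i (modulus 4.3943). The spectral radius is the largest modulus: r(A) ≈ 7.3538. (Cross-check: r(A) ≤ ||A||_2 ≈ 8.165; equality holds whenever A is normal, though it can also hold for some non-normal A.)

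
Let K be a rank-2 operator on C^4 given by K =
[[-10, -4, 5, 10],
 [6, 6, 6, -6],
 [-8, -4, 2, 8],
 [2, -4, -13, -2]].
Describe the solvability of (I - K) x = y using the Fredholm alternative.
(I - K) is invertible (det(I - K) = 89 ≠ 0), so for every y in C^4 the equation (I - K) x = y has a unique solution.

K has rank 2 and factors as K = U V^T = u1 v1^T + u2 v2^T with u1 = (-2, 3, -2, -2), v1 = (2, 2, 2, -2), u2 = (3, 0, 2, -3), v2 = (-2, 0, 3, 2) (multiplying out reproduces the displayed K). The nonzero eigenvalues of U V^T coincide with those of the 2 x 2 matrix G = V^T U = [[v1·u1, v1·u2], [v2·u1, v2·u2]] = [[2, 16], [-6, -6]], and by the Sylvester determinant identity det(I_4 - U V^T) = det(I_2 - V^T U) = det([[-1, -16], [6, 7]]) = (-1)(7) - (-16)(6) = 89. (Direct check: I - K =
[[11, 4, -5, -10],
 [-6, -5, -6, 6],
 [8, 4, -1, -8],
 [-2, 4, 13, 3]]
has determinant 89.) The finite-dimensional Fredholm alternative says: either (I - K) is invertible, or ker(I - K) ≠ {0} and then range(I - K) = ker((I - K)^*)^⊥, with dim ker(I - K) = dim ker((I - K)^*). Since det(I - K) ≠ 0, 1 is not an eigenvalue of K and ker(I - K) = {0}, so we are in the first case: for every y there is a unique x = (I - K)^(-1) y. (Explicitly, by the Woodbury identity, (I - U V^T)^(-1) = I + U (I_2 - G)^(-1) V^T.)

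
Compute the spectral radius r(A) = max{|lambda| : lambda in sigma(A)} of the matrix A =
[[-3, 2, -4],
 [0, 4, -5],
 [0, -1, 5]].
r(A) = (9 + sqrt(21))/2 ≈ 6.7913

The eigenvalues of A are the roots of its characteristic polynomial. With M = A (coefficients from the trace, the sum of principal 2x2 minors, and det A):
  p(λ) = det(λ I - M) = λ^3 - 6λ^2 - 12λ + 45.
By the rational root theorem any rational root is an integer divisor of 45. Testing λ = -3: p(-3) = -27 - 54 + 36 + 45 = 0, so λ = -3 is a root. Dividing out (λ + 3) leaves p(λ) = (λ + 3)(λ^2 - 9λ + 15). For λ^2 - 9λ + 15 the discriminant is 21. It is nonnegative but not a perfect square, so the roots are real and irrational: λ = (9 ± sqrt(21))/2 ≈ 6.7913, 2.2087.
Thus the eigenvalues (to 4 decimals) are 6.7913 (modulus 6.7913); 2.2087 (modulus 2.2087); -3 (modulus 3). The spectral radius is the largest modulus: r(A) = (9 + sqrt(21))/2 ≈ 6.7913. (Cross-check: r(A) ≤ ||A||_2 ≈ 9.2619; equality holds whenever A is normal, though it can also hold for some non-normal A.)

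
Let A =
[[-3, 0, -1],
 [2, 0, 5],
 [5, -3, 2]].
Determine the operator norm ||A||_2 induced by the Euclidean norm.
||A||_2 ≈ 7.864 (= sqrt(largest eigenvalue of A^T A))

||A||_2 = sigma_max(A) = sqrt(lambda_max(A^T A)). Form the symmetric matrix M = A^T A =
[[38, -15, 23],
 [-15, 9, -6],
 [23, -6, 30]].
Its characteristic polynomial (trace, sum of principal 2x2 minors, determinant of M give the coefficients) is
  p(λ) = det(λ I - M) = λ^3 - 77λ^2 + 962λ - 1521.
No integer candidate from the rational root theorem (±divisors of 1521) is a root, so the roots are irrational. The cubic discriminant is Δ = 1113837257 > 0, so there are three distinct real roots. p(1) = -635 and p(2) = 103 have opposite signs, so a root lies in (1, 2); Newton's method refines it to λ ≈ 1.8478. p(13) = 169 and p(14) = -401 have opposite signs, so a root lies in (13, 14); Newton's method refines it to λ ≈ 13.3103. p(61) = -2375 and p(62) = 463 have opposite signs, so a root lies in (61, 62); Newton's method refines it to λ ≈ 61.8419. Check (Vieta): the three roots sum to 77, matching tr M = 77.
So the eigenvalues of A^T A are ≈ 1.8478, 13.3103, 61.8419 (all ≥ 0, as they must be for A^T A). The largest is λ_max ≈ 61.8419, hence ||A||_2 = sqrt(λ_max) ≈ 7.864.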